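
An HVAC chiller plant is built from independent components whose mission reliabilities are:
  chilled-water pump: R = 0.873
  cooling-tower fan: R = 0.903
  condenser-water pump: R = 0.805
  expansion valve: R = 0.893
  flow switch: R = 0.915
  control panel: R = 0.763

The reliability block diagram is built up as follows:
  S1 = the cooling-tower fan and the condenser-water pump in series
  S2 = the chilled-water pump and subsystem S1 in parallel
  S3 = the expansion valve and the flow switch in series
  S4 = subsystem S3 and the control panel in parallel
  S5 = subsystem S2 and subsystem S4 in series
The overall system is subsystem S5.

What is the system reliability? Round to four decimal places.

Series (cooling-tower fan and condenser-water pump): 0.903000 × 0.805000 = 0.726915
Parallel (chilled-water pump and [0.726915]): 1 − (1 − 0.873000)(1 − 0.726915) = 0.965318
Series (expansion valve and flow switch): 0.893000 × 0.915000 = 0.817095
Parallel ([0.817095] and control panel): 1 − (1 − 0.817095)(1 − 0.763000) = 0.956652
Series ([0.965318] and [0.956652]): 0.965318 × 0.956652 = 0.9235

0.9235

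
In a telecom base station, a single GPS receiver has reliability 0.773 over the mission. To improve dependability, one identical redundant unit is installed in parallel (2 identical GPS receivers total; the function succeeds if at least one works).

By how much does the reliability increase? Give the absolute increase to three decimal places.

R_before = 0.773
R_after = 1 − (1 − 0.773)^2 = 0.948
ΔR = 0.948 − 0.773 = 0.175

0.175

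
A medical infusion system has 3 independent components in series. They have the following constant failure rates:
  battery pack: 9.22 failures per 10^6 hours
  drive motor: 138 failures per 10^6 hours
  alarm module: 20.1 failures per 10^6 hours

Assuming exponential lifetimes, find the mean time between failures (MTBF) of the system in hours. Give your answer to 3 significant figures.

Series of exponential components: λ_sys = Σ λ_i
λ_sys = 0.00000922 + 0.000138 + 0.0000201 = 1.6732e-04 /h
MTBF = 1 / λ_sys = 5980 h

5980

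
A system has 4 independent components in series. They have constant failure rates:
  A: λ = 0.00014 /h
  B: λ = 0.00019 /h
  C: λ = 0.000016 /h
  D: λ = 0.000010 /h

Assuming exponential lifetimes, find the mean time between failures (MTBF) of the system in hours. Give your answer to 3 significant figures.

Series of exponential components: λ_sys = Σ λ_i
λ_sys = 0.00014 + 0.00019 + 0.000016 + 0.000010 = 3.5600e-04 /h
MTBF = 1 / λ_sys = 2810 h

2810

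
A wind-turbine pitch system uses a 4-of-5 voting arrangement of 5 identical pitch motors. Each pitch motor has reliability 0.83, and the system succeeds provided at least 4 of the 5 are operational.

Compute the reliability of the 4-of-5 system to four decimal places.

R = Σ_{i=4}^{5} C(5,i) p^i (1−p)^{5−i} with p = 0.83
C(5,4)·0.83^4·0.17^1 = 0.403396
C(5,5)·0.83^5·0.17^0 = 0.393904
Sum = 0.7973

0.7973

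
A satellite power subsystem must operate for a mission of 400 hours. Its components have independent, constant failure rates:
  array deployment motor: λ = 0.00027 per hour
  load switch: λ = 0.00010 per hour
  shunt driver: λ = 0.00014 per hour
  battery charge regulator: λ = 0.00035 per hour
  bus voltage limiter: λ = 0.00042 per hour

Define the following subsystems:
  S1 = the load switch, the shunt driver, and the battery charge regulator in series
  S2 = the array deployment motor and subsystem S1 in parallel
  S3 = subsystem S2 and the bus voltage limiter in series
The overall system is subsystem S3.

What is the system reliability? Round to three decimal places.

0.827

R(array deployment motor) = exp(−0.00027 × 400) = 0.89763
R(load switch) = exp(−0.00010 × 400) = 0.96079
R(shunt driver) = exp(−0.00014 × 400) = 0.94554
R(battery charge regulator) = exp(−0.00035 × 400) = 0.86936
R(bus voltage limiter) = exp(−0.00042 × 400) = 0.84535
Series (load switch, shunt driver, and battery charge regulator): 0.96079 × 0.94554 × 0.86936 = 0.78978
Parallel (array deployment motor and [0.78978]): 1 − (1 − 0.89763)(1 − 0.78978) = 0.97848
Series ([0.97848] and bus voltage limiter): 0.97848 × 0.84535 = 0.827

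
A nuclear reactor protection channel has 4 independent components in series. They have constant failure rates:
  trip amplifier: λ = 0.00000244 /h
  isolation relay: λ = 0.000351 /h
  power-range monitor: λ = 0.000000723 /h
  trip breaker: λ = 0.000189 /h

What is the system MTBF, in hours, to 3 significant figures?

1840

Series of exponential components: λ_sys = Σ λ_i
λ_sys = 0.00000244 + 0.000351 + 0.000000723 + 0.000189 = 5.4316e-04 /h
MTBF = 1 / λ_sys = 1840 h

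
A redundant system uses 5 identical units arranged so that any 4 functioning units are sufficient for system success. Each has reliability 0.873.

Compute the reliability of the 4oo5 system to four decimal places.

R = Σ_{i=4}^{5} C(5,i) p^i (1−p)^{5−i} with p = 0.873
C(5,4)·0.873^4·0.127^1 = 0.368834
C(5,5)·0.873^5·0.127^0 = 0.507074
Sum = 0.8759

0.8759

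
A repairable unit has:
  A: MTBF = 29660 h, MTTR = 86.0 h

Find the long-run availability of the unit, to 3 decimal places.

A(A) = MTBF/(MTBF+MTTR) = 29660/(29660+86.0) = 0.997

0.997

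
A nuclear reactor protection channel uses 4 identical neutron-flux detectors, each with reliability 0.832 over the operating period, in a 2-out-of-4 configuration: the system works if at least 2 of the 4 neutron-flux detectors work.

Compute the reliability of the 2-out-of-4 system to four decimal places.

R = Σ_{i=2}^{4} C(4,i) p^i (1−p)^{4−i} with p = 0.832
C(4,2)·0.832^2·0.168^2 = 0.117224
C(4,3)·0.832^3·0.168^1 = 0.387025
C(4,4)·0.832^4·0.168^0 = 0.479174
Sum = 0.9834

0.9834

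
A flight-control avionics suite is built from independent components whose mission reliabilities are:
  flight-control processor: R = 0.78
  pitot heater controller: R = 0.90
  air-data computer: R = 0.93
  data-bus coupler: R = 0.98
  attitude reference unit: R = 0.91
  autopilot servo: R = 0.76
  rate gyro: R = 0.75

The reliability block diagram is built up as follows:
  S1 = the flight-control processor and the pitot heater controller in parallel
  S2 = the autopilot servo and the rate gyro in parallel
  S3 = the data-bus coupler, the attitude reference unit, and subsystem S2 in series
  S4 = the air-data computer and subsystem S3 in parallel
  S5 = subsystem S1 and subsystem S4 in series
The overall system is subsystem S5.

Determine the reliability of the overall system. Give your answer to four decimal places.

0.9669

Parallel (flight-control processor and pitot heater controller): 1 − (1 − 0.780000)(1 − 0.900000) = 0.978000
Parallel (autopilot servo and rate gyro): 1 − (1 − 0.760000)(1 − 0.750000) = 0.940000
Series (data-bus coupler, attitude reference unit, and [0.940000]): 0.980000 × 0.910000 × 0.940000 = 0.838292
Parallel (air-data computer and [0.838292]): 1 − (1 − 0.930000)(1 − 0.838292) = 0.988680
Series ([0.978000] and [0.988680]): 0.978000 × 0.988680 = 0.9669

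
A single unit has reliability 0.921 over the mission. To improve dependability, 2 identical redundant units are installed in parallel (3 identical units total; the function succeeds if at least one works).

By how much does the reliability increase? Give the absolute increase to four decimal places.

0.0785

R_before = 0.921
R_after = 1 − (1 − 0.921)^3 = 0.9995
ΔR = 0.9995 − 0.921 = 0.0785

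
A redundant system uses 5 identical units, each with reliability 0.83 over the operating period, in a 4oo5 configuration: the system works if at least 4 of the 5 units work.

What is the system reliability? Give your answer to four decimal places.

R = Σ_{i=4}^{5} C(5,i) p^i (1−p)^{5−i} with p = 0.83
C(5,4)·0.83^4·0.17^1 = 0.403396
C(5,5)·0.83^5·0.17^0 = 0.393904
Sum = 0.7973

0.7973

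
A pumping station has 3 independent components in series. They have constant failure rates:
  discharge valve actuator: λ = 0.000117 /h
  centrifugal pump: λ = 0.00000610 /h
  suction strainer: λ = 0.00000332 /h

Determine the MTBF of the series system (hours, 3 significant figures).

Series of exponential components: λ_sys = Σ λ_i
λ_sys = 0.000117 + 0.00000610 + 0.00000332 = 1.2642e-04 /h
MTBF = 1 / λ_sys = 7910 h

7910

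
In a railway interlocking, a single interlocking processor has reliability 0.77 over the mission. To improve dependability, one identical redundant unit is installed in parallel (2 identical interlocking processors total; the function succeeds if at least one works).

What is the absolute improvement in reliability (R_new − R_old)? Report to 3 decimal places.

R_before = 0.77
R_after = 1 − (1 − 0.77)^2 = 0.947
ΔR = 0.947 − 0.77 = 0.177

0.177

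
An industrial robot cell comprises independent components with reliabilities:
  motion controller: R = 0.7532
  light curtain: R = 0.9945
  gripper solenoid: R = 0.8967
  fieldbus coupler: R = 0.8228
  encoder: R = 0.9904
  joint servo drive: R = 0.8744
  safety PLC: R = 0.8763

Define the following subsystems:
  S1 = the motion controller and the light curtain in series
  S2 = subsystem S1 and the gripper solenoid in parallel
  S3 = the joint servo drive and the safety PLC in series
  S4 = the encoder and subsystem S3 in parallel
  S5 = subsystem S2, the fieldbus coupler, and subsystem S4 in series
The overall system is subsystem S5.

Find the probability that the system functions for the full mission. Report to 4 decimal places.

Series (motion controller and light curtain): 0.753200 × 0.994500 = 0.749057
Parallel ([0.749057] and gripper solenoid): 1 − (1 − 0.749057)(1 − 0.896700) = 0.974078
Series (joint servo drive and safety PLC): 0.874400 × 0.876300 = 0.766237
Parallel (encoder and [0.766237]): 1 − (1 − 0.990400)(1 − 0.766237) = 0.997756
Series ([0.974078], fieldbus coupler, and [0.997756]): 0.974078 × 0.822800 × 0.997756 = 0.7997

0.7997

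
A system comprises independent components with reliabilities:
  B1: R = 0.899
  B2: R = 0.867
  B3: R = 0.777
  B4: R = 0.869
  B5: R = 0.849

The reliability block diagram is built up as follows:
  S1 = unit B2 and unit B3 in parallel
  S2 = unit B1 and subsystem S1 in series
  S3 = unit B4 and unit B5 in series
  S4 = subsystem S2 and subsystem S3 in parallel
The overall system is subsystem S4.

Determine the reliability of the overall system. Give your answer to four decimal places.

Parallel (B2 and B3): 1 − (1 − 0.867000)(1 − 0.777000) = 0.970341
Series (B1 and [0.970341]): 0.899000 × 0.970341 = 0.872337
Series (B4 and B5): 0.869000 × 0.849000 = 0.737781
Parallel ([0.872337] and [0.737781]): 1 − (1 − 0.872337)(1 − 0.737781) = 0.9665

0.9665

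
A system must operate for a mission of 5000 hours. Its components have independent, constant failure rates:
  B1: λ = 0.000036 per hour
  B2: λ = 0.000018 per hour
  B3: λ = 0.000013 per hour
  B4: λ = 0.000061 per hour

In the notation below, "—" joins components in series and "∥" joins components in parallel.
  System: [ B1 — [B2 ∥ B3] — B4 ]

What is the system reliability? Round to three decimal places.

0.612

R(B1) = exp(−0.000036 × 5000) = 0.83527
R(B2) = exp(−0.000018 × 5000) = 0.91393
R(B3) = exp(−0.000013 × 5000) = 0.93707
R(B4) = exp(−0.000061 × 5000) = 0.73712
Parallel (B2 and B3): 1 − (1 − 0.91393)(1 − 0.93707) = 0.99458
Series (B1, [0.99458], and B4): 0.83527 × 0.99458 × 0.73712 = 0.612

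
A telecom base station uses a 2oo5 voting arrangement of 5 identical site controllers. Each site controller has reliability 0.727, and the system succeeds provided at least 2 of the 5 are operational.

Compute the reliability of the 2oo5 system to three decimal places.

0.978

R = Σ_{i=2}^{5} C(5,i) p^i (1−p)^{5−i} with p = 0.727
C(5,2)·0.727^2·0.273^3 = 0.10754
C(5,3)·0.727^3·0.273^2 = 0.28637
C(5,4)·0.727^4·0.273^1 = 0.38130
C(5,5)·0.727^5·0.273^0 = 0.20308
Sum = 0.978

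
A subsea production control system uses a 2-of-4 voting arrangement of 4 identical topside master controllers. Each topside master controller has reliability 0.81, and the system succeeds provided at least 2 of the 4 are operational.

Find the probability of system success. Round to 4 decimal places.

R = Σ_{i=2}^{4} C(4,i) p^i (1−p)^{4−i} with p = 0.81
C(4,2)·0.81^2·0.19^2 = 0.142111
C(4,3)·0.81^3·0.19^1 = 0.403895
C(4,4)·0.81^4·0.19^0 = 0.430467
Sum = 0.9765

0.9765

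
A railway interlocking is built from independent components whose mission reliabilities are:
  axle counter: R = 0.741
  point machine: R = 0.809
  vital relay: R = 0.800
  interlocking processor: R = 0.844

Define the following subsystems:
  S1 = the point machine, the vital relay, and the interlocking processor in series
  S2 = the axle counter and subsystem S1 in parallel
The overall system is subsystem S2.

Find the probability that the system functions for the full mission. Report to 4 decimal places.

0.8825

Series (point machine, vital relay, and interlocking processor): 0.809000 × 0.800000 × 0.844000 = 0.546237
Parallel (axle counter and [0.546237]): 1 − (1 − 0.741000)(1 − 0.546237) = 0.8825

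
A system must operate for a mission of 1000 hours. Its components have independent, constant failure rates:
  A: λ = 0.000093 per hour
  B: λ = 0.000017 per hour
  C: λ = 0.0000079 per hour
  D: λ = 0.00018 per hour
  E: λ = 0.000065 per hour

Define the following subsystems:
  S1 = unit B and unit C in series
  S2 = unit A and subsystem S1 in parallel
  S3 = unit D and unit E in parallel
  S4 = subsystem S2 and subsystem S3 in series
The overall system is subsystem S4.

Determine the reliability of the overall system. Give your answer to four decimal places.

0.9875

R(A) = exp(−0.000093 × 1000) = 0.911194
R(B) = exp(−0.000017 × 1000) = 0.983144
R(C) = exp(−0.0000079 × 1000) = 0.992131
R(D) = exp(−0.00018 × 1000) = 0.835270
R(E) = exp(−0.000065 × 1000) = 0.937067
Series (B and C): 0.983144 × 0.992131 = 0.975408
Parallel (A and [0.975408]): 1 − (1 − 0.911194)(1 − 0.975408) = 0.997816
Parallel (D and E): 1 − (1 − 0.835270)(1 − 0.937067) = 0.989633
Series ([0.997816] and [0.989633]): 0.997816 × 0.989633 = 0.9875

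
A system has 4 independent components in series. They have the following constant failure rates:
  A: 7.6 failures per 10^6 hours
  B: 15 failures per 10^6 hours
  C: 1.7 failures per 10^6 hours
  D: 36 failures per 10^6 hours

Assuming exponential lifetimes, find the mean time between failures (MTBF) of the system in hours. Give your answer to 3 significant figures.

Series of exponential components: λ_sys = Σ λ_i
λ_sys = 0.0000076 + 0.000015 + 0.0000017 + 0.000036 = 6.0300e-05 /h
MTBF = 1 / λ_sys = 16600 h

16600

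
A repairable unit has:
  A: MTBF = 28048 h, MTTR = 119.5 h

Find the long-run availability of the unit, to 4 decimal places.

A(A) = MTBF/(MTBF+MTTR) = 28048/(28048+119.5) = 0.9958

0.9958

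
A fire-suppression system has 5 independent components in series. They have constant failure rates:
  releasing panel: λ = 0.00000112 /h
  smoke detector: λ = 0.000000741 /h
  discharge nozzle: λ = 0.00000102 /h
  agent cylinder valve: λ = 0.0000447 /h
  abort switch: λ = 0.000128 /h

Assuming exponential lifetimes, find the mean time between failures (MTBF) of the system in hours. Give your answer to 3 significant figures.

5700

Series of exponential components: λ_sys = Σ λ_i
λ_sys = 0.00000112 + 0.000000741 + 0.00000102 + 0.0000447 + 0.000128 = 1.7558e-04 /h
MTBF = 1 / λ_sys = 5700 h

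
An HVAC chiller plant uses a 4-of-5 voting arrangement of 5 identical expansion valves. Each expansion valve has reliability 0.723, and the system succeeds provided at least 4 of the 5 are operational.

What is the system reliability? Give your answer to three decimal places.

0.576

R = Σ_{i=4}^{5} C(5,i) p^i (1−p)^{5−i} with p = 0.723
C(5,4)·0.723^4·0.277^1 = 0.37845
C(5,5)·0.723^5·0.277^0 = 0.19756
Sum = 0.576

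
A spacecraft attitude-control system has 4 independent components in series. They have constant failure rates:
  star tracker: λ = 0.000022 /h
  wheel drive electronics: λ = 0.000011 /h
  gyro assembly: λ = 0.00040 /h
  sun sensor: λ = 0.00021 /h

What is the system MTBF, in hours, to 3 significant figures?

1560

Series of exponential components: λ_sys = Σ λ_i
λ_sys = 0.000022 + 0.000011 + 0.00040 + 0.00021 = 6.4300e-04 /h
MTBF = 1 / λ_sys = 1560 h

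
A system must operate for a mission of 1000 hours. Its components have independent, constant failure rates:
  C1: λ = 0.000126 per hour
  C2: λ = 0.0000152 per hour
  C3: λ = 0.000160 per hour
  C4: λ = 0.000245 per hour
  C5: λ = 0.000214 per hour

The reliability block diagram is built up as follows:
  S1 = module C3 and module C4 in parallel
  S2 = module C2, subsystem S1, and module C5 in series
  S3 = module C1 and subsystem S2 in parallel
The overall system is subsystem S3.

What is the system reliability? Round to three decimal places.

R(C1) = exp(−0.000126 × 1000) = 0.88161
R(C2) = exp(−0.0000152 × 1000) = 0.98491
R(C3) = exp(−0.000160 × 1000) = 0.85214
R(C4) = exp(−0.000245 × 1000) = 0.78270
R(C5) = exp(−0.000214 × 1000) = 0.80735
Parallel (C3 and C4): 1 − (1 − 0.85214)(1 − 0.78270) = 0.96787
Series (C2, [0.96787], and C5): 0.98491 × 0.96787 × 0.80735 = 0.76962
Parallel (C1 and [0.76962]): 1 − (1 − 0.88161)(1 − 0.76962) = 0.973

0.973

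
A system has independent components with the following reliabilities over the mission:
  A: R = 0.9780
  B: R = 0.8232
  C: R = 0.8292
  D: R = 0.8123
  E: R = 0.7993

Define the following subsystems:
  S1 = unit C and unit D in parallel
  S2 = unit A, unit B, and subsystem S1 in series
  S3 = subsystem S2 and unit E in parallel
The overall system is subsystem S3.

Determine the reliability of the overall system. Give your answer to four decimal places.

0.9557

Parallel (C and D): 1 − (1 − 0.829200)(1 − 0.812300) = 0.967941
Series (A, B, and [0.967941]): 0.978000 × 0.823200 × 0.967941 = 0.779279
Parallel ([0.779279] and E): 1 − (1 − 0.779279)(1 − 0.799300) = 0.9557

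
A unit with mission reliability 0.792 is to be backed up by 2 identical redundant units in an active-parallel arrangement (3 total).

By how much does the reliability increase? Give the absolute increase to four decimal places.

0.1990

R_before = 0.792
R_after = 1 − (1 − 0.792)^3 = 0.9910
ΔR = 0.9910 − 0.792 = 0.1990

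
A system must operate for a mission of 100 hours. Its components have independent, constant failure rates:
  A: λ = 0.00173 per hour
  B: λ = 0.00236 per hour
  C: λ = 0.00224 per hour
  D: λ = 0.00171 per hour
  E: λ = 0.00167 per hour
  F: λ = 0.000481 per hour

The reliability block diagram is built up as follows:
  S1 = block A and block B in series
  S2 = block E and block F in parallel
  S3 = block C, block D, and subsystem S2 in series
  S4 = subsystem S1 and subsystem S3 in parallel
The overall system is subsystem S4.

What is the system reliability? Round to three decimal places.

0.889

R(A) = exp(−0.00173 × 100) = 0.84114
R(B) = exp(−0.00236 × 100) = 0.78978
R(C) = exp(−0.00224 × 100) = 0.79932
R(D) = exp(−0.00171 × 100) = 0.84282
R(E) = exp(−0.00167 × 100) = 0.84620
R(F) = exp(−0.000481 × 100) = 0.95304
Series (A and B): 0.84114 × 0.78978 = 0.66432
Parallel (E and F): 1 − (1 − 0.84620)(1 − 0.95304) = 0.99278
Series (C, D, and [0.99278]): 0.79932 × 0.84282 × 0.99278 = 0.66882
Parallel ([0.66432] and [0.66882]): 1 − (1 − 0.66432)(1 − 0.66882) = 0.889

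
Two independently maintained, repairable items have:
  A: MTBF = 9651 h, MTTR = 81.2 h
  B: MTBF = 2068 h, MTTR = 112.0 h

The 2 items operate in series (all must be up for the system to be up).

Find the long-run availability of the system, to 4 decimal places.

0.9407

A(A) = MTBF/(MTBF+MTTR) = 9651/(9651+81.2) = 0.991657
A(B) = MTBF/(MTBF+MTTR) = 2068/(2068+112.0) = 0.948624
Series availability: 0.991657 × 0.948624 = 0.9407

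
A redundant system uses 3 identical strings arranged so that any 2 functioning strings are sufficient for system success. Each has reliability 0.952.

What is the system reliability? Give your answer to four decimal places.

R = Σ_{i=2}^{3} C(3,i) p^i (1−p)^{3−i} with p = 0.952
C(3,2)·0.952^2·0.048^1 = 0.130508
C(3,3)·0.952^3·0.048^0 = 0.862801
Sum = 0.9933

0.9933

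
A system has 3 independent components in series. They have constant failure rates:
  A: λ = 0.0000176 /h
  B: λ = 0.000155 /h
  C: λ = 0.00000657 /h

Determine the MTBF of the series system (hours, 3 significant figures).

5580

Series of exponential components: λ_sys = Σ λ_i
λ_sys = 0.0000176 + 0.000155 + 0.00000657 = 1.7917e-04 /h
MTBF = 1 / λ_sys = 5580 h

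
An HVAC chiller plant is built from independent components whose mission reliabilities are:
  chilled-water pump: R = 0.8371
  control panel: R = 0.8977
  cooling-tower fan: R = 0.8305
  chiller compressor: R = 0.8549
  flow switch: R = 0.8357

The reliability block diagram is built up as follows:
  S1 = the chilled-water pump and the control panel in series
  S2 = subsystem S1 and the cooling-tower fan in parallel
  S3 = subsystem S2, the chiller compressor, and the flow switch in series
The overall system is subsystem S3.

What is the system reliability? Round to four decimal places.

Series (chilled-water pump and control panel): 0.837100 × 0.897700 = 0.751465
Parallel ([0.751465] and cooling-tower fan): 1 − (1 − 0.751465)(1 − 0.830500) = 0.957873
Series ([0.957873], chiller compressor, and flow switch): 0.957873 × 0.854900 × 0.835700 = 0.6843

0.6843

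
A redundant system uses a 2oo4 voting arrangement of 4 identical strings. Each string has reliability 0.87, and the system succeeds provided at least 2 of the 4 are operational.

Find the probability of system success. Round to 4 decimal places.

0.9921

R = Σ_{i=2}^{4} C(4,i) p^i (1−p)^{4−i} with p = 0.87
C(4,2)·0.87^2·0.13^2 = 0.076750
C(4,3)·0.87^3·0.13^1 = 0.342422
C(4,4)·0.87^4·0.13^0 = 0.572898
Sum = 0.9921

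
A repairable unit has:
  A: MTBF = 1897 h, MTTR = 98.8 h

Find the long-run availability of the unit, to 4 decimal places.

A(A) = MTBF/(MTBF+MTTR) = 1897/(1897+98.8) = 0.9505

0.9505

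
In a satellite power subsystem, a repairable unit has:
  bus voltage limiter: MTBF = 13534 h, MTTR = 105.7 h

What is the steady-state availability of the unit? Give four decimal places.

0.9923

A(bus voltage limiter) = MTBF/(MTBF+MTTR) = 13534/(13534+105.7) = 0.9923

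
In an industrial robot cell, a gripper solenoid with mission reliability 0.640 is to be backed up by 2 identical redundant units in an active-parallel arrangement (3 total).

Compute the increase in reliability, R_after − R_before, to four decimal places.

R_before = 0.640
R_after = 1 − (1 − 0.640)^3 = 0.9533
ΔR = 0.9533 − 0.640 = 0.3133

0.3133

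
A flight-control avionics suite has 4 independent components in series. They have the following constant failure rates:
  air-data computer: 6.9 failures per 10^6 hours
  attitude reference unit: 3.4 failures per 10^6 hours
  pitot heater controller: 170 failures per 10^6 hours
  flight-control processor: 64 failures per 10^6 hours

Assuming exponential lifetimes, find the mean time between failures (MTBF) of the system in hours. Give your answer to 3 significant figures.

Series of exponential components: λ_sys = Σ λ_i
λ_sys = 0.0000069 + 0.0000034 + 0.00017 + 0.000064 = 2.4430e-04 /h
MTBF = 1 / λ_sys = 4090 h

4090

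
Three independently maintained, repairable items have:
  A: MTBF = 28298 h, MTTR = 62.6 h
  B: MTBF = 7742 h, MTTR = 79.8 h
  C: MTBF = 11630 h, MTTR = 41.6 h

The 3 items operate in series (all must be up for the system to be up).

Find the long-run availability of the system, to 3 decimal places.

A(A) = MTBF/(MTBF+MTTR) = 28298/(28298+62.6) = 0.997793
A(B) = MTBF/(MTBF+MTTR) = 7742/(7742+79.8) = 0.989798
A(C) = MTBF/(MTBF+MTTR) = 11630/(11630+41.6) = 0.996436
Series availability: 0.997793 × 0.989798 × 0.996436 = 0.984

0.984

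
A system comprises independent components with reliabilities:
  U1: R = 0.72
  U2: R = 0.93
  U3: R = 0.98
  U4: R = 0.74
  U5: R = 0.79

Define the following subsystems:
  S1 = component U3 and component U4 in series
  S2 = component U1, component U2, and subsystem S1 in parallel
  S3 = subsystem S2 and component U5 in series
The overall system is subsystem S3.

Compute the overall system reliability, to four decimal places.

0.7857

Series (U3 and U4): 0.980000 × 0.740000 = 0.725200
Parallel (U1, U2, and [0.725200]): 1 − (1 − 0.720000)(1 − 0.930000)(1 − 0.725200) = 0.994614
Series ([0.994614] and U5): 0.994614 × 0.790000 = 0.7857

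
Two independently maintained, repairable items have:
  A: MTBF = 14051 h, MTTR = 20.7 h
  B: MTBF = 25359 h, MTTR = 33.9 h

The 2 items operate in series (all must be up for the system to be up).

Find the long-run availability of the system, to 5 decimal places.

A(A) = MTBF/(MTBF+MTTR) = 14051/(14051+20.7) = 0.998529
A(B) = MTBF/(MTBF+MTTR) = 25359/(25359+33.9) = 0.998665
Series availability: 0.998529 × 0.998665 = 0.99720

0.99720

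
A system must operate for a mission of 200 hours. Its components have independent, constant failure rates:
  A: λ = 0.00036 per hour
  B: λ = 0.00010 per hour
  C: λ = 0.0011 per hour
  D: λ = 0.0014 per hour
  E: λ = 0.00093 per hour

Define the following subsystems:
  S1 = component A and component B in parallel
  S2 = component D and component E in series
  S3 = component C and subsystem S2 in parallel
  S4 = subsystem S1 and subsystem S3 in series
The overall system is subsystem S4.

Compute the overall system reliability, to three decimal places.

R(A) = exp(−0.00036 × 200) = 0.93053
R(B) = exp(−0.00010 × 200) = 0.98020
R(C) = exp(−0.0011 × 200) = 0.80252
R(D) = exp(−0.0014 × 200) = 0.75578
R(E) = exp(−0.00093 × 200) = 0.83027
Parallel (A and B): 1 − (1 − 0.93053)(1 − 0.98020) = 0.99862
Series (D and E): 0.75578 × 0.83027 = 0.62750
Parallel (C and [0.62750]): 1 − (1 − 0.80252)(1 − 0.62750) = 0.92644
Series ([0.99862] and [0.92644]): 0.99862 × 0.92644 = 0.925

0.925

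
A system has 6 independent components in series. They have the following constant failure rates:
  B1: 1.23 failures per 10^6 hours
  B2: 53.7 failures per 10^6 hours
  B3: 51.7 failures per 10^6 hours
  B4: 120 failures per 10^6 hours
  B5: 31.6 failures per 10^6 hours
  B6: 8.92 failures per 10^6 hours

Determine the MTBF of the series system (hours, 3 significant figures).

3740

Series of exponential components: λ_sys = Σ λ_i
λ_sys = 0.00000123 + 0.0000537 + 0.0000517 + 0.000120 + 0.0000316 + 0.00000892 = 2.6715e-04 /h
MTBF = 1 / λ_sys = 3740 h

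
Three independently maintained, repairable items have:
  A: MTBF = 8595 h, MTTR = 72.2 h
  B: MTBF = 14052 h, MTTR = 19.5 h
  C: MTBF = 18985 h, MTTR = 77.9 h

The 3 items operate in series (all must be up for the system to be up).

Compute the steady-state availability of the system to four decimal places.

A(A) = MTBF/(MTBF+MTTR) = 8595/(8595+72.2) = 0.991670
A(B) = MTBF/(MTBF+MTTR) = 14052/(14052+19.5) = 0.998614
A(C) = MTBF/(MTBF+MTTR) = 18985/(18985+77.9) = 0.995914
Series availability: 0.991670 × 0.998614 × 0.995914 = 0.9862

0.9862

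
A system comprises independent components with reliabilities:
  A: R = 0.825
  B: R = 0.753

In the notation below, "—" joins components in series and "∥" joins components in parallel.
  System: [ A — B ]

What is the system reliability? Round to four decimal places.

Series (A and B): 0.825000 × 0.753000 = 0.6212

0.6212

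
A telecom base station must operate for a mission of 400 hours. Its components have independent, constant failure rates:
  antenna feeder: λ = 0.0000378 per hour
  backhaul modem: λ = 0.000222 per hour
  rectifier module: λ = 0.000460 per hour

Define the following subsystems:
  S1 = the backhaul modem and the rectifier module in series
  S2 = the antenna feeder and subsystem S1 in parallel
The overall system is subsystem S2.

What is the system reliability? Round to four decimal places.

R(antenna feeder) = exp(−0.0000378 × 400) = 0.984994
R(backhaul modem) = exp(−0.000222 × 400) = 0.915029
R(rectifier module) = exp(−0.000460 × 400) = 0.831936
Series (backhaul modem and rectifier module): 0.915029 × 0.831936 = 0.761246
Parallel (antenna feeder and [0.761246]): 1 − (1 − 0.984994)(1 − 0.761246) = 0.9964

0.9964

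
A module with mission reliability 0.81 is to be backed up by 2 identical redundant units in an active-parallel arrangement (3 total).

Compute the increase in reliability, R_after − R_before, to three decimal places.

0.183

R_before = 0.81
R_after = 1 − (1 − 0.81)^3 = 0.993
ΔR = 0.993 − 0.81 = 0.183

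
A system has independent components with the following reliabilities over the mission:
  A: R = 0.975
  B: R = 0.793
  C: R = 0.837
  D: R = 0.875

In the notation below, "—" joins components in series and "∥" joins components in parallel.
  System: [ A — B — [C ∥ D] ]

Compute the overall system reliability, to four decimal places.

Parallel (C and D): 1 − (1 − 0.837000)(1 − 0.875000) = 0.979625
Series (A, B, and [0.979625]): 0.975000 × 0.793000 × 0.979625 = 0.7574

0.7574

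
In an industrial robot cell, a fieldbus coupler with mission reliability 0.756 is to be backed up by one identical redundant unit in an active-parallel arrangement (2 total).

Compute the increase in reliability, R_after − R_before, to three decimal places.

0.184

R_before = 0.756
R_after = 1 − (1 − 0.756)^2 = 0.940
ΔR = 0.940 − 0.756 = 0.184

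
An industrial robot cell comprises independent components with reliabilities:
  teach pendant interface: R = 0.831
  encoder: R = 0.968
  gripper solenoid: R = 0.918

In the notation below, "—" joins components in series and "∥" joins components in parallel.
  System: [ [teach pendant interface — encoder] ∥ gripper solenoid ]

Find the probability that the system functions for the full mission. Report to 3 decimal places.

0.984

Series (teach pendant interface and encoder): 0.83100 × 0.96800 = 0.80441
Parallel ([0.80441] and gripper solenoid): 1 − (1 − 0.80441)(1 − 0.91800) = 0.984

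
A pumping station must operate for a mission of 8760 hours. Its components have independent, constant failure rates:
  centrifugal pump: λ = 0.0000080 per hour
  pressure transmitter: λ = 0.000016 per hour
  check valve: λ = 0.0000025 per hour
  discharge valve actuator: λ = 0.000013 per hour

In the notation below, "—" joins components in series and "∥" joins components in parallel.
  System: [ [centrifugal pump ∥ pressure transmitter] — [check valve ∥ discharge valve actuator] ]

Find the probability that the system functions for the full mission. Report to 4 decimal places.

R(centrifugal pump) = exp(−0.0000080 × 8760) = 0.932319
R(pressure transmitter) = exp(−0.000016 × 8760) = 0.869219
R(check valve) = exp(−0.0000025 × 8760) = 0.978338
R(discharge valve actuator) = exp(−0.000013 × 8760) = 0.892365
Parallel (centrifugal pump and pressure transmitter): 1 − (1 − 0.932319)(1 − 0.869219) = 0.991149
Parallel (check valve and discharge valve actuator): 1 − (1 − 0.978338)(1 − 0.892365) = 0.997668
Series ([0.991149] and [0.997668]): 0.991149 × 0.997668 = 0.9888

0.9888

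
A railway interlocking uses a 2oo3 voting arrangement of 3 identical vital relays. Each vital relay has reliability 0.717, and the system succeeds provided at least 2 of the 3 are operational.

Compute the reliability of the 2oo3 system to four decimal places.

0.8051

R = Σ_{i=2}^{3} C(3,i) p^i (1−p)^{3−i} with p = 0.717
C(3,2)·0.717^2·0.283^1 = 0.436462
C(3,3)·0.717^3·0.283^0 = 0.368602
Sum = 0.8051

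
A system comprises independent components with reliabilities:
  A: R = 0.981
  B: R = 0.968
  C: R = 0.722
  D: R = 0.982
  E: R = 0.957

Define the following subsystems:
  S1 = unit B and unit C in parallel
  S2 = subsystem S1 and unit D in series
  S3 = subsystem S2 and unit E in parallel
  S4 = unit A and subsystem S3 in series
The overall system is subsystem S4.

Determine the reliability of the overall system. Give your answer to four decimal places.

Parallel (B and C): 1 − (1 − 0.968000)(1 − 0.722000) = 0.991104
Series ([0.991104] and D): 0.991104 × 0.982000 = 0.973264
Parallel ([0.973264] and E): 1 − (1 − 0.973264)(1 − 0.957000) = 0.998850
Series (A and [0.998850]): 0.981000 × 0.998850 = 0.9799

0.9799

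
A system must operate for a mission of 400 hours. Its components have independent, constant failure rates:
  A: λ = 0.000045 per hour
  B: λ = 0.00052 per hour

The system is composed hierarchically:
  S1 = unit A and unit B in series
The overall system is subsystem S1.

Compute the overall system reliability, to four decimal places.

R(A) = exp(−0.000045 × 400) = 0.982161
R(B) = exp(−0.00052 × 400) = 0.812207
Series (A and B): 0.982161 × 0.812207 = 0.7977

0.7977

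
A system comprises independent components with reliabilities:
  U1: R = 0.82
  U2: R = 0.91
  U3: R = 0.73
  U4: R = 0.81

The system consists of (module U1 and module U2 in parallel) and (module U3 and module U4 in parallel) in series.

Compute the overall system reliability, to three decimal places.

Parallel (U1 and U2): 1 − (1 − 0.82000)(1 − 0.91000) = 0.98380
Parallel (U3 and U4): 1 − (1 − 0.73000)(1 − 0.81000) = 0.94870
Series ([0.98380] and [0.94870]): 0.98380 × 0.94870 = 0.933

0.933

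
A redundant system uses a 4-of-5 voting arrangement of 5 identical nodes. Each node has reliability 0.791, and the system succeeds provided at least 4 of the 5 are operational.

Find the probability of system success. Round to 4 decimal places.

R = Σ_{i=4}^{5} C(5,i) p^i (1−p)^{5−i} with p = 0.791
C(5,4)·0.791^4·0.209^1 = 0.409093
C(5,5)·0.791^5·0.209^0 = 0.309658
Sum = 0.7188

0.7188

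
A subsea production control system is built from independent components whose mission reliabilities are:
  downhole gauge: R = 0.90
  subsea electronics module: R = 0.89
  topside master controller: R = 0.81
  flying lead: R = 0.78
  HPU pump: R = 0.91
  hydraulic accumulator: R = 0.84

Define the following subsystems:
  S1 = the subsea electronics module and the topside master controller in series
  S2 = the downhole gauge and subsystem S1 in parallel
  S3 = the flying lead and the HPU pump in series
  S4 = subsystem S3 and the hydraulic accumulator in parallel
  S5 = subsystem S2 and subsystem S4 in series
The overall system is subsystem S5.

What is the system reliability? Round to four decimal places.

0.9270

Series (subsea electronics module and topside master controller): 0.890000 × 0.810000 = 0.720900
Parallel (downhole gauge and [0.720900]): 1 − (1 − 0.900000)(1 − 0.720900) = 0.972090
Series (flying lead and HPU pump): 0.780000 × 0.910000 = 0.709800
Parallel ([0.709800] and hydraulic accumulator): 1 − (1 − 0.709800)(1 − 0.840000) = 0.953568
Series ([0.972090] and [0.953568]): 0.972090 × 0.953568 = 0.9270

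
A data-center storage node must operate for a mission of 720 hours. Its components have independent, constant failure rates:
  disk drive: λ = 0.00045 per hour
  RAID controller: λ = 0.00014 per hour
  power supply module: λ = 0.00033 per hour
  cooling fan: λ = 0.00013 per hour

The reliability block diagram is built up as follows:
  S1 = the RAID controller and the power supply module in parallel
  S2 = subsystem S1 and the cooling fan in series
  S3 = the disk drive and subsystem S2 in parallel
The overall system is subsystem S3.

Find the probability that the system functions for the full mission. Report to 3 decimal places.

R(disk drive) = exp(−0.00045 × 720) = 0.72325
R(RAID controller) = exp(−0.00014 × 720) = 0.90411
R(power supply module) = exp(−0.00033 × 720) = 0.78852
R(cooling fan) = exp(−0.00013 × 720) = 0.91065
Parallel (RAID controller and power supply module): 1 − (1 − 0.90411)(1 − 0.78852) = 0.97972
Series ([0.97972] and cooling fan): 0.97972 × 0.91065 = 0.89218
Parallel (disk drive and [0.89218]): 1 − (1 − 0.72325)(1 − 0.89218) = 0.970

0.970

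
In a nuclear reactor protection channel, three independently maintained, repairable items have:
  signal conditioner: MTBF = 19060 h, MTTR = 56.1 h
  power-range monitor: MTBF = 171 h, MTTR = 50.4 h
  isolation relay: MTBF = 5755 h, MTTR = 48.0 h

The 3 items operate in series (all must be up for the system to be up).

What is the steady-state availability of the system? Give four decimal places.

0.7637

A(signal conditioner) = MTBF/(MTBF+MTTR) = 19060/(19060+56.1) = 0.997065
A(power-range monitor) = MTBF/(MTBF+MTTR) = 171/(171+50.4) = 0.772358
A(isolation relay) = MTBF/(MTBF+MTTR) = 5755/(5755+48.0) = 0.991728
Series availability: 0.997065 × 0.772358 × 0.991728 = 0.7637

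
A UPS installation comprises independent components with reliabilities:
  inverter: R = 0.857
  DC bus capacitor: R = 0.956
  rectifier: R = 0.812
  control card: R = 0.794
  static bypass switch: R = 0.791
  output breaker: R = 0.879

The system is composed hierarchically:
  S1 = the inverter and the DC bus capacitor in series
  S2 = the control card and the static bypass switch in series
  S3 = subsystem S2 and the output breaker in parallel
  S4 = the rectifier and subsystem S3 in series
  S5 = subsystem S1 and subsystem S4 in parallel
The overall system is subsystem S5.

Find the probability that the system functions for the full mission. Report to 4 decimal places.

0.9594

Series (inverter and DC bus capacitor): 0.857000 × 0.956000 = 0.819292
Series (control card and static bypass switch): 0.794000 × 0.791000 = 0.628054
Parallel ([0.628054] and output breaker): 1 − (1 − 0.628054)(1 − 0.879000) = 0.954995
Series (rectifier and [0.954995]): 0.812000 × 0.954995 = 0.775456
Parallel ([0.819292] and [0.775456]): 1 − (1 − 0.819292)(1 − 0.775456) = 0.9594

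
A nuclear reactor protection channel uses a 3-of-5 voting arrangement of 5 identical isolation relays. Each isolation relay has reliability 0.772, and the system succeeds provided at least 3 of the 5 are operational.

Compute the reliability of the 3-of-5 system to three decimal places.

R = Σ_{i=3}^{5} C(5,i) p^i (1−p)^{5−i} with p = 0.772
C(5,3)·0.772^3·0.228^2 = 0.23918
C(5,4)·0.772^4·0.228^1 = 0.40492
C(5,5)·0.772^5·0.228^0 = 0.27421
Sum = 0.918

0.918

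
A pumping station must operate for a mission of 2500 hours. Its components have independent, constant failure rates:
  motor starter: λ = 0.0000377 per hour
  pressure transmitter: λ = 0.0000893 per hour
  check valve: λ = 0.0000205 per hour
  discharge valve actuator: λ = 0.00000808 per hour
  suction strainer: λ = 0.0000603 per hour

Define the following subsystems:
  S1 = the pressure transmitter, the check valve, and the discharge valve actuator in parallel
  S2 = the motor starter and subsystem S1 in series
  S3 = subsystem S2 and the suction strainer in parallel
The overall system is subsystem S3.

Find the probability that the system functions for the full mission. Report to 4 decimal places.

0.9874

R(motor starter) = exp(−0.0000377 × 2500) = 0.910055
R(pressure transmitter) = exp(−0.0000893 × 2500) = 0.799915
R(check valve) = exp(−0.0000205 × 2500) = 0.950041
R(discharge valve actuator) = exp(−0.00000808 × 2500) = 0.980003
R(suction strainer) = exp(−0.0000603 × 2500) = 0.860063
Parallel (pressure transmitter, check valve, and discharge valve actuator): 1 − (1 − 0.799915)(1 − 0.950041)(1 − 0.980003) = 0.999800
Series (motor starter and [0.999800]): 0.910055 × 0.999800 = 0.909873
Parallel ([0.909873] and suction strainer): 1 − (1 − 0.909873)(1 − 0.860063) = 0.9874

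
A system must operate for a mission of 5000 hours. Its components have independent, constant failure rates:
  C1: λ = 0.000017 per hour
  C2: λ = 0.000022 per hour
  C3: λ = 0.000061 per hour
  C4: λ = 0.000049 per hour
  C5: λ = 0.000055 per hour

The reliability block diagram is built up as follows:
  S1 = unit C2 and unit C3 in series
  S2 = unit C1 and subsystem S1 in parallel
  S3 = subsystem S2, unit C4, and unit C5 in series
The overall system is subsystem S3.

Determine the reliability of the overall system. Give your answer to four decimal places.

0.5781

R(C1) = exp(−0.000017 × 5000) = 0.918512
R(C2) = exp(−0.000022 × 5000) = 0.895834
R(C3) = exp(−0.000061 × 5000) = 0.737123
R(C4) = exp(−0.000049 × 5000) = 0.782705
R(C5) = exp(−0.000055 × 5000) = 0.759572
Series (C2 and C3): 0.895834 × 0.737123 = 0.660340
Parallel (C1 and [0.660340]): 1 − (1 − 0.918512)(1 − 0.660340) = 0.972322
Series ([0.972322], C4, and C5): 0.972322 × 0.782705 × 0.759572 = 0.5781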